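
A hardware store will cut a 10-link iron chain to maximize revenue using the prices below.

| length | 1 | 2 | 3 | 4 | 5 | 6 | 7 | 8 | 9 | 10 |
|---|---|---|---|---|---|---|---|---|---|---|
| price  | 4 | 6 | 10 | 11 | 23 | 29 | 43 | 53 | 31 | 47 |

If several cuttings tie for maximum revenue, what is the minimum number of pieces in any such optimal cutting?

Consider every possible first cut. r[k] is the best of p[i]+r[k−i] over all sellable i≤k.
r[1] = 4
r[2] = 8  (first piece 1, then r[1]=4)
r[3] = 12  (first piece 1, then r[2]=8)
r[4] = 16  (first piece 1, then r[3]=12)
r[5] = 23
r[6] = 29
r[7] = 43
r[8] = 53
r[9] = 57  (first piece 1, then r[8]=53)
r[10] = 61  (first piece 1, then r[9]=57)
Maximum revenue is $61.
Now minimize piece count subject to staying optimal: for each k, pieces[k] = 1 + min over i with p[i]+r[k−i]=r[k] of pieces[k−i].
pieces[7] = 1
pieces[8] = 1
pieces[9] = 2
pieces[10] = 3

3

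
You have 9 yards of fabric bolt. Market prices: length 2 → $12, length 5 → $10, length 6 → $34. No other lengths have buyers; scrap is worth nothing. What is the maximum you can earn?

48

Consider every possible first cut. f[k] is the best of p[i]+f[k−i] over all sellable i≤k.
f[1] = 0
f[2] = 12
f[3] = 12
f[4] = 24  (first piece 2, then f[2]=12)
f[5] = 24
f[6] = 36  (first piece 2, then f[4]=24)
f[7] = 36
f[8] = 48  (first piece 2, then f[6]=36)
f[9] = 48
One optimal cutting: pieces 2 + 2 + 2 + 2 with 1 yard of scrap → $48.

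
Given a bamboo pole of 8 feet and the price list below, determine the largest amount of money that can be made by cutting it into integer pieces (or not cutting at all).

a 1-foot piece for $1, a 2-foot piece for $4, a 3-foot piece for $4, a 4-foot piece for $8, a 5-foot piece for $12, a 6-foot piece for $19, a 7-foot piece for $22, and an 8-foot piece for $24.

24

Let v[k] be the best obtainable value from length k. For each k, try every first piece i and keep the best of price[i] + v[k−i].
v[1] = 1
v[2] = 4
v[3] = 5  (first piece 1, then v[2]=4)
v[4] = 8  (first piece 2, then v[2]=4)
v[5] = 12
v[6] = 19
v[7] = 22
v[8] = 24
Best is to sell the whole 8-foot piece uncut for $24.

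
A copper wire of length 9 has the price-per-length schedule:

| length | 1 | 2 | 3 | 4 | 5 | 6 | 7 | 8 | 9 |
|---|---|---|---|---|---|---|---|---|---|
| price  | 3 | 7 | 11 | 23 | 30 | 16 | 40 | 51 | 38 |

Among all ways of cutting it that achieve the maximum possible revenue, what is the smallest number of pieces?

2

Build r[k] bottom-up: r[k] = max over allowed piece i of (p[i] + r[k−i]).
r[1] = 3
r[2] = 7
r[3] = 11
r[4] = 23
r[5] = 30
r[6] = 33  (first piece 1, then r[5]=30)
r[7] = 40
r[8] = 51
r[9] = 54  (first piece 1, then r[8]=51)
Maximum revenue is €54.
Now minimize piece count subject to staying optimal: for each k, pieces[k] = 1 + min over i with p[i]+r[k−i]=r[k] of pieces[k−i].
pieces[6] = 2
pieces[7] = 1
pieces[8] = 1
pieces[9] = 2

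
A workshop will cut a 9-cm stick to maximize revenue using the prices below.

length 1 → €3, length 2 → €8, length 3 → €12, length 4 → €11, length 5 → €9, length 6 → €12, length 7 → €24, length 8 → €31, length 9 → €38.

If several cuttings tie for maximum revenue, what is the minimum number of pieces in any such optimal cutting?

Build r[k] bottom-up: r[k] = max over allowed piece i of (p[i] + r[k−i]).
r[1] = 3
r[2] = 8
r[3] = 12
r[4] = 16  (first piece 2, then r[2]=8)
r[5] = 20  (first piece 2, then r[3]=12)
r[6] = 24  (first piece 2, then r[4]=16)
r[7] = 28  (first piece 2, then r[5]=20)
r[8] = 32  (first piece 2, then r[6]=24)
r[9] = 38
Maximum revenue is €38.
Now minimize piece count subject to staying optimal: for each k, pieces[k] = 1 + min over i with p[i]+r[k−i]=r[k] of pieces[k−i].
pieces[6] = 2
pieces[7] = 3
pieces[8] = 3
pieces[9] = 1

1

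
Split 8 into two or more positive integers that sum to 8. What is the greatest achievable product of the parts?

Let f[k] be the best product for length k (with at least one cut). For each first piece i, the rest contributes max(k−i, f[k−i]).
f[2] = 1×max(1,0) = 1×1 = 1
f[3] = max(1×2, 2×1) = 2
f[4] = max(1×3, 2×2, 3×1) = 4
f[5] = max(1×4, 2×3, 3×2, 4×1) = 6
f[6] = max(1×6, 2×4, 3×3, 4×2, 5×1) = 9
f[7] = max(1×9, 2×6, 3×4, 4×3, 5×2, 6×1) = 12
f[8] = max(1×12, 2×9, 3×6, …, 6×2, 7×1) = 18
One optimal split: 3 + 3 + 2; product 3×3×2 = 18.

18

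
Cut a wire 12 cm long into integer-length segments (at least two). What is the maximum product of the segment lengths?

81

Define g[k] = max over 1≤i<k of i · max(k−i, g[k−i]); the inner max lets the remainder stay uncut if that's better.
g[2] = 1·max(1,0) = 1·1 = 1
g[3] = 1·max(2,1) = 1·2 = 2
g[4] = 2·max(2,1) = 2·2 = 4
g[5] = 2·max(3,2) = 2·3 = 6
g[6] = 3·max(3,2) = 3·3 = 9
g[7] = 2·max(5,6) = 2·6 = 12
g[8] = 2·max(6,9) = 2·9 = 18
g[9] = 3·max(6,9) = 3·9 = 27
g[10] = 2·max(8,18) = 2·18 = 36
g[11] = 2·max(9,27) = 2·27 = 54
g[12] = 3·max(9,27) = 3·27 = 81
One optimal split: 3 + 3 + 3 + 3; product 3·3·3·3 = 81.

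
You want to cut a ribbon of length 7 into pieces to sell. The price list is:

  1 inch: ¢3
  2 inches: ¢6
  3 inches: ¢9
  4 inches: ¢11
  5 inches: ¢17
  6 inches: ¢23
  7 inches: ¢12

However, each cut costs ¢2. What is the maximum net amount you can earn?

Build r[k] bottom-up: r[k] = max over allowed piece i of (p[i] + r[k−i]) − 2 per cut.
r[1] = 3
r[2] = max(3+3-2, 6+0) = 6
r[3] = max(3+6-2, 6+3-2, 9+0) = 9
r[4] = max(3+9-2, 6+6-2, 9+3-2, 11+0) = 11
r[5] = max(3+11-2, 6+9-2, 9+6-2, 11+3-2, 17+0) = 17
r[6] = max(3+17-2, 6+11-2, 9+9-2, 11+6-2, 17+3-2, 23+0) = 23
r[7] = max(3+23-2, 6+17-2, 9+11-2, …, 23+3-2, 12+0) = 24
One optimal plan: pieces 6 + 1 (1 cut) → ¢26 − ¢2 = ¢24.

24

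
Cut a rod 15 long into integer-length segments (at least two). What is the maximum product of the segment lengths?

Define f[k] = max over 1≤i<k of i · max(k−i, f[k−i]); the inner max lets the remainder stay uncut if that's better.
f[2] = 1*max(1,0) = 1*1 = 1
f[3] = 1*max(2,1) = 1*2 = 2
f[4] = 2*max(2,1) = 2*2 = 4
f[5] = 2*max(3,2) = 2*3 = 6
f[6] = 3*max(3,2) = 3*3 = 9
f[7] = 2*max(5,6) = 2*6 = 12
f[8] = 2*max(6,9) = 2*9 = 18
f[9] = 3*max(6,9) = 3*9 = 27
f[10] = 2*max(8,18) = 2*18 = 36
f[11] = 2*max(9,27) = 2*27 = 54
f[12] = 3*max(9,27) = 3*27 = 81
f[13] = 2*max(11,54) = 2*54 = 108
f[14] = 2*max(12,81) = 2*81 = 162
f[15] = 3*max(12,81) = 3*81 = 243
One optimal split: 3 + 3 + 3 + 3 + 3; product 3*3*3*3*3 = 243.

243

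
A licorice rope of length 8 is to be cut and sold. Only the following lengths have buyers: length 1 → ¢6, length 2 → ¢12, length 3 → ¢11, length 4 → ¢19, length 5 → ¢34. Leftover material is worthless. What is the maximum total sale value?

52

Build f[k] bottom-up: f[k] = max over allowed piece i of (p[i] + f[k−i]).
f[1] = 6
f[2] = 12  (first piece 1, then f[1]=6)
f[3] = 18  (first piece 1, then f[2]=12)
f[4] = 24  (first piece 1, then f[3]=18)
f[5] = 34
f[6] = 40  (first piece 1, then f[5]=34)
f[7] = 46  (first piece 1, then f[6]=40)
f[8] = 52  (first piece 1, then f[7]=46)
One optimal cutting: 5 + 1 + 1 + 1 → ¢52.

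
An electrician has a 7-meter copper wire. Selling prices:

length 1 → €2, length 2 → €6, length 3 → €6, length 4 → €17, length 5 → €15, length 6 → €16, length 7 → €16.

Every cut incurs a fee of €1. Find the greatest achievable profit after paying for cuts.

Consider every possible first cut. v[k] is the best of p[i]+v[k−i] over all sellable i≤k, charging 1 whenever i<k.
v[1] = 2
v[2] = max(2+2-1, 6+0) = 6
v[3] = max(2+6-1, 6+2-1, 6+0) = 7
v[4] = max(2+7-1, 6+6-1, 6+2-1, 17+0) = 17
v[5] = max(2+17-1, 6+7-1, 6+6-1, 17+2-1, 15+0) = 18
v[6] = max(2+18-1, 6+17-1, 6+7-1, 17+6-1, 15+2-1, 16+0) = 22
v[7] = max(2+22-1, 6+18-1, 6+17-1, …, 16+2-1, 16+0) = 23
One optimal plan: pieces 4 + 2 + 1 (2 cuts) → €25 − €2 = €23.

23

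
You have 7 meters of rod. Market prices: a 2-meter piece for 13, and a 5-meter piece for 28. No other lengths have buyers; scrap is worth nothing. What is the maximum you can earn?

41

Let r[k] be the best obtainable value from length k. For each k, try every first piece i and keep the best of price[i] + r[k−i].
r[1] = 0
r[2] = 13
r[3] = 13
r[4] = 26  (first piece 2, then r[2]=13)
r[5] = max(13+13, 28+0) = 28
r[6] = max(13+26, 28+0) = 39
r[7] = max(13+28, 28+13) = 41
One optimal cutting: 5 + 2 → 41.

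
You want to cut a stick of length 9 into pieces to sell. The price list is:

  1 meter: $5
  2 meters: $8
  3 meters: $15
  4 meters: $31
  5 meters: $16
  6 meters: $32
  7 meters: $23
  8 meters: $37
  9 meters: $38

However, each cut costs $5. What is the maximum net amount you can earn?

Let r[k] be the best obtainable value from length k. For each k, try every first piece i and keep the best of price[i] + r[k−i] minus the 5 cut fee when i<k.
r[1] = 5
r[2] = max(5+5-5, 8+0) = 8
r[3] = max(5+8-5, 8+5-5, 15+0) = 15
r[4] = max(5+15-5, 8+8-5, 15+5-5, 31+0) = 31
r[5] = max(5+31-5, 8+15-5, 15+8-5, 31+5-5, 16+0) = 31
r[6] = max(5+31-5, 8+31-5, 15+15-5, 31+8-5, 16+5-5, 32+0) = 34
r[7] = max(5+34-5, 8+31-5, 15+31-5, …, 32+5-5, 23+0) = 41
r[8] = max(5+41-5, 8+34-5, 15+31-5, …, 23+5-5, 37+0) = 57
r[9] = max(5+57-5, 8+41-5, 15+34-5, …, 37+5-5, 38+0) = 57
One optimal plan: pieces 4 + 4 + 1 (2 cuts) → $67 − $10 = $57.

57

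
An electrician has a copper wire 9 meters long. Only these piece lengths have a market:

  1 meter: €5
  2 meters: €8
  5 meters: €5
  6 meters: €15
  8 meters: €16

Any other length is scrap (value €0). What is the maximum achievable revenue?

45

Build f[k] bottom-up: f[k] = max over allowed piece i of (p[i] + f[k−i]).
f[1] = 5
f[2] = max(5+5, 8+0) = 10
f[3] = max(5+10, 8+5) = 15
f[4] = max(5+15, 8+10) = 20
f[5] = max(5+20, 8+15, 5+0) = 25
f[6] = max(5+25, 8+20, 5+5, 15+0) = 30
f[7] = max(5+30, 8+25, 5+10, 15+5) = 35
f[8] = max(5+35, 8+30, 5+15, 15+10, 16+0) = 40
f[9] = max(5+40, 8+35, 5+20, 15+15, 16+5) = 45
One optimal cutting: 1 + 1 + 1 + 1 + 1 + 1 + 1 + 1 + 1 → €45.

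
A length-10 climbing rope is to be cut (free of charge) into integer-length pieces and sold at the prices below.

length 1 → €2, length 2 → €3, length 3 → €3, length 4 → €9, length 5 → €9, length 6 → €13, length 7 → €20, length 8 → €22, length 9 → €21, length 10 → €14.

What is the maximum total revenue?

Consider every possible first cut. R[k] is the best of p[i]+R[k−i] over all sellable i≤k.
R[1] = 2
R[2] = max(2+2, 3+0) = 4
R[3] = max(2+4, 3+2, 3+0) = 6
R[4] = max(2+6, 3+4, 3+2, 9+0) = 9
R[5] = max(2+9, 3+6, 3+4, 9+2, 9+0) = 11
R[6] = max(2+11, 3+9, 3+6, 9+4, 9+2, 13+0) = 13
R[7] = max(2+13, 3+11, 3+9, …, 13+2, 20+0) = 20
R[8] = max(2+20, 3+13, 3+11, …, 20+2, 22+0) = 22
R[9] = max(2+22, 3+20, 3+13, …, 22+2, 21+0) = 24
R[10] = max(2+24, 3+22, 3+20, …, 21+2, 14+0) = 26
One optimal cutting: 7 + 1 + 1 + 1 → €20 + €2 + €2 + €2 = €26.

26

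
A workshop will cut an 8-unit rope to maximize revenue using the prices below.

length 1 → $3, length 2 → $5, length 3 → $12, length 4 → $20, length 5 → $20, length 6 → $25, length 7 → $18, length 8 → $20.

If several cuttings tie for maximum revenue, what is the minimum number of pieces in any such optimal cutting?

2

Build r[k] bottom-up: r[k] = max over allowed piece i of (p[i] + r[k−i]).
r[1] = 3
r[2] = 6  (first piece 1, then r[1]=3)
r[3] = 12
r[4] = 20
r[5] = 23  (first piece 1, then r[4]=20)
r[6] = 26  (first piece 1, then r[5]=23)
r[7] = 32  (first piece 3, then r[4]=20)
r[8] = 40  (first piece 4, then r[4]=20)
Maximum revenue is $40.
Now minimize piece count subject to staying optimal: for each k, pieces[k] = 1 + min over i with p[i]+r[k−i]=r[k] of pieces[k−i].
pieces[5] = 2
pieces[6] = 3
pieces[7] = 2
pieces[8] = 2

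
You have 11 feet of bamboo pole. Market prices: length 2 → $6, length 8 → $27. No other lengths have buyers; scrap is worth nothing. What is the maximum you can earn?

33

Consider every possible first cut. r[k] is the best of p[i]+r[k−i] over all sellable i≤k.
r[1] = 0
r[2] = 6
r[3] = 6
r[4] = 12  (first piece 2, then r[2]=6)
r[5] = 12
r[6] = 18  (first piece 2, then r[4]=12)
r[7] = 18
r[8] = 27
r[9] = 27
r[10] = 33  (first piece 2, then r[8]=27)
r[11] = 33
One optimal cutting: pieces 8 + 2 with 1 foot of scrap → $33.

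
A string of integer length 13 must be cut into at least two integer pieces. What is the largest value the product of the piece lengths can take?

108

Define g[k] = max over 1≤i<k of i · max(k−i, g[k−i]); the inner max lets the remainder stay uncut if that's better.
g[2] = 1*max(1,0) = 1*1 = 1
g[3] = 1*max(2,1) = 1*2 = 2
g[4] = 2*max(2,1) = 2*2 = 4
g[5] = 2*max(3,2) = 2*3 = 6
g[6] = 3*max(3,2) = 3*3 = 9
g[7] = 2*max(5,6) = 2*6 = 12
g[8] = 2*max(6,9) = 2*9 = 18
g[9] = 3*max(6,9) = 3*9 = 27
g[10] = 2*max(8,18) = 2*18 = 36
g[11] = 2*max(9,27) = 2*27 = 54
g[12] = 3*max(9,27) = 3*27 = 81
g[13] = 2*max(11,54) = 2*54 = 108
One optimal split: 3 + 3 + 3 + 2 + 2; product 3*3*3*2*2 = 108.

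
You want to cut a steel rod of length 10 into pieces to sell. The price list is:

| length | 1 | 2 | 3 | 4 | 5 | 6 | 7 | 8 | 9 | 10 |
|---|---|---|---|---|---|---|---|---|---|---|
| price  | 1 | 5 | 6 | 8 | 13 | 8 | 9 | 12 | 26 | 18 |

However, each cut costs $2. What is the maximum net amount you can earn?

25

Build v[k] bottom-up: v[k] = max over allowed piece i of (p[i] + v[k−i]) − 2 per cut.
v[1] = 1
v[2] = max(1+1-2, 5+0) = 5
v[3] = max(1+5-2, 5+1-2, 6+0) = 6
v[4] = max(1+6-2, 5+5-2, 6+1-2, 8+0) = 8
v[5] = max(1+8-2, 5+6-2, 6+5-2, 8+1-2, 13+0) = 13
v[6] = max(1+13-2, 5+8-2, 6+6-2, 8+5-2, 13+1-2, 8+0) = 12
v[7] = max(1+12-2, 5+13-2, 6+8-2, …, 8+1-2, 9+0) = 16
v[8] = max(1+16-2, 5+12-2, 6+13-2, …, 9+1-2, 12+0) = 17
v[9] = max(1+17-2, 5+16-2, 6+12-2, …, 12+1-2, 26+0) = 26
v[10] = max(1+26-2, 5+17-2, 6+16-2, …, 26+1-2, 18+0) = 25
One optimal plan: pieces 9 + 1 (1 cut) → $27 − $2 = $25.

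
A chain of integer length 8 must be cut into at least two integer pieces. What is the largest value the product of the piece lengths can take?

Fill g[k] for k=2..8: at each k try every first piece i and multiply by the better of (k−i) uncut or g[k−i].
g[2] = 1·max(1,0) = 1·1 = 1
g[3] = max(1·2, 2·1) = 2
g[4] = max(1·3, 2·2, 3·1) = 4
g[5] = max(1·4, 2·3, 3·2, 4·1) = 6
g[6] = max(1·6, 2·4, 3·3, 4·2, 5·1) = 9
g[7] = max(1·9, 2·6, 3·4, 4·3, 5·2, 6·1) = 12
g[8] = max(1·12, 2·9, 3·6, …, 6·2, 7·1) = 18
One optimal split: 3 + 3 + 2; product 3·3·2 = 18.

18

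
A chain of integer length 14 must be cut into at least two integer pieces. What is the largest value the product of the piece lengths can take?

162

Fill f[k] for k=2..14: at each k try every first piece i and multiply by the better of (k−i) uncut or f[k−i].
f[2] = 1×max(1,0) = 1×1 = 1
f[3] = 1×max(2,1) = 1×2 = 2
f[4] = 2×max(2,1) = 2×2 = 4
f[5] = 2×max(3,2) = 2×3 = 6
f[6] = 3×max(3,2) = 3×3 = 9
f[7] = 2×max(5,6) = 2×6 = 12
f[8] = 2×max(6,9) = 2×9 = 18
f[9] = 3×max(6,9) = 3×9 = 27
f[10] = 2×max(8,18) = 2×18 = 36
f[11] = 2×max(9,27) = 2×27 = 54
f[12] = 3×max(9,27) = 3×27 = 81
f[13] = 2×max(11,54) = 2×54 = 108
f[14] = 2×max(12,81) = 2×81 = 162
One optimal split: 3 + 3 + 3 + 3 + 2; product 3×3×3×3×2 = 162.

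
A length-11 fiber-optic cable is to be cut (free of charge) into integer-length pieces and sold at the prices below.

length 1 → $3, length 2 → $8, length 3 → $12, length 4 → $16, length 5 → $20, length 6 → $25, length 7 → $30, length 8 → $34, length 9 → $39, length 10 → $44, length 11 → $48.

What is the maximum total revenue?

48

Let r[k] be the best obtainable value from length k. For each k, try every first piece i and keep the best of price[i] + r[k−i].
r[1] = 3
r[2] = max(3+3, 8+0) = 8
r[3] = max(3+8, 8+3, 12+0) = 12
r[4] = max(3+12, 8+8, 12+3, 16+0) = 16
r[5] = max(3+16, 8+12, 12+8, 16+3, 20+0) = 20
r[6] = max(3+20, 8+16, 12+12, 16+8, 20+3, 25+0) = 25
r[7] = max(3+25, 8+20, 12+16, …, 25+3, 30+0) = 30
r[8] = max(3+30, 8+25, 12+20, …, 30+3, 34+0) = 34
r[9] = max(3+34, 8+30, 12+25, …, 34+3, 39+0) = 39
r[10] = max(3+39, 8+34, 12+30, …, 39+3, 44+0) = 44
r[11] = max(3+44, 8+39, 12+34, …, 44+3, 48+0) = 48
Best is to sell the whole 11-meter piece uncut for $48.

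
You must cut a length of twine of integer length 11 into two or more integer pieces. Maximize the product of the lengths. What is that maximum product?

Define m[k] = max over 1≤i<k of i · max(k−i, m[k−i]); the inner max lets the remainder stay uncut if that's better.
m[2] = 1*max(1,0) = 1*1 = 1
m[3] = 1*max(2,1) = 1*2 = 2
m[4] = 2*max(2,1) = 2*2 = 4
m[5] = 2*max(3,2) = 2*3 = 6
m[6] = 3*max(3,2) = 3*3 = 9
m[7] = 2*max(5,6) = 2*6 = 12
m[8] = 2*max(6,9) = 2*9 = 18
m[9] = 3*max(6,9) = 3*9 = 27
m[10] = 2*max(8,18) = 2*18 = 36
m[11] = 2*max(9,27) = 2*27 = 54
One optimal split: 3 + 3 + 3 + 2; product 3*3*3*2 = 54.

54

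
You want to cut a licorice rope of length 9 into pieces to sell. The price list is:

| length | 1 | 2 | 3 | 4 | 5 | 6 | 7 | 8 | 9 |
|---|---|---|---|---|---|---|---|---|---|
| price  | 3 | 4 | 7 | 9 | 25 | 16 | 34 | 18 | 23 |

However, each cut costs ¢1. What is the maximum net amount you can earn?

Build r[k] bottom-up: r[k] = max over allowed piece i of (p[i] + r[k−i]) − 1 per cut.
r[1] = 3
r[2] = 5  (first piece 1, then r[1]=3)
r[3] = 7  (first piece 1, then r[2]=5)
r[4] = 9  (first piece 1, then r[3]=7)
r[5] = 25
r[6] = 27  (first piece 1, then r[5]=25)
r[7] = 34
r[8] = 36  (first piece 1, then r[7]=34)
r[9] = 38  (first piece 1, then r[8]=36)
One optimal plan: pieces 7 + 1 + 1 (2 cuts) → ¢40 − ¢2 = ¢38.

38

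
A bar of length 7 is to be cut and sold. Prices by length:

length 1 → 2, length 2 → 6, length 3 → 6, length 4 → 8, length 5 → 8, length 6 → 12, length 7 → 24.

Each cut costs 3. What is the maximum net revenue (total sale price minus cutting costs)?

Consider every possible first cut. net[k] is the best of p[i]+net[k−i] over all sellable i≤k, charging 3 whenever i<k.
net[1] = 2
net[2] = 6
net[3] = 6
net[4] = 9  (first piece 2, then net[2]=6)
net[5] = 9  (first piece 2, then net[3]=6)
net[6] = 12  (first piece 2, then net[4]=9)
net[7] = 24
Best is to make no cuts and sell whole for 24.

24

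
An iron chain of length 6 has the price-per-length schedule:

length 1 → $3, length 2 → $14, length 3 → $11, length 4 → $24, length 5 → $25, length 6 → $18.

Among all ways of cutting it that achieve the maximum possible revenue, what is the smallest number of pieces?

Build r[k] bottom-up: r[k] = max over allowed piece i of (p[i] + r[k−i]).
r[1] = 3
r[2] = 14
r[3] = 17  (first piece 1, then r[2]=14)
r[4] = 28  (first piece 2, then r[2]=14)
r[5] = 31  (first piece 1, then r[4]=28)
r[6] = 42  (first piece 2, then r[4]=28)
Maximum revenue is $42.
Now minimize piece count subject to staying optimal: for each k, pieces[k] = 1 + min over i with p[i]+r[k−i]=r[k] of pieces[k−i].
pieces[3] = 2
pieces[4] = 2
pieces[5] = 3
pieces[6] = 3

3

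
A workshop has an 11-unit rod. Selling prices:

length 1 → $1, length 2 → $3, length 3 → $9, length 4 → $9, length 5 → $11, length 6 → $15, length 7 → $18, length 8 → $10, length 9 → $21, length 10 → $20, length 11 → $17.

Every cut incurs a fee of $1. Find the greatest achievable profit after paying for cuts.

27

Let v[k] be the best obtainable value from length k. For each k, try every first piece i and keep the best of price[i] + v[k−i] minus the 1 cut fee when i<k.
v[1] = 1
v[2] = 3
v[3] = 9
v[4] = 9  (first piece 1, then v[3]=9)
v[5] = 11  (first piece 2, then v[3]=9)
v[6] = 17  (first piece 3, then v[3]=9)
v[7] = 18
v[8] = 19  (first piece 2, then v[6]=17)
v[9] = 25  (first piece 3, then v[6]=17)
v[10] = 26  (first piece 3, then v[7]=18)
v[11] = 27  (first piece 2, then v[9]=25)
One optimal plan: pieces 3 + 3 + 3 + 2 (3 cuts) → $30 − $3 = $27.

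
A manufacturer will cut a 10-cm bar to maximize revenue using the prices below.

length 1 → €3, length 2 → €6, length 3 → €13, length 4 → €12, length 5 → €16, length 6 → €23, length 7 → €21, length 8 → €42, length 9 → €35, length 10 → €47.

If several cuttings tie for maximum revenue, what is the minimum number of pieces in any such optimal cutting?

2

Let r[k] be the best obtainable value from length k. For each k, try every first piece i and keep the best of price[i] + r[k−i].
r[1] = 3
r[2] = max(3+3, 6+0) = 6
r[3] = max(3+6, 6+3, 13+0) = 13
r[4] = max(3+13, 6+6, 13+3, 12+0) = 16
r[5] = max(3+16, 6+13, 13+6, 12+3, 16+0) = 19
r[6] = max(3+19, 6+16, 13+13, 12+6, 16+3, 23+0) = 26
r[7] = max(3+26, 6+19, 13+16, …, 23+3, 21+0) = 29
r[8] = max(3+29, 6+26, 13+19, …, 21+3, 42+0) = 42
r[9] = max(3+42, 6+29, 13+26, …, 42+3, 35+0) = 45
r[10] = max(3+45, 6+42, 13+29, …, 35+3, 47+0) = 48
Maximum revenue is €48.
Now minimize piece count subject to staying optimal: for each k, pieces[k] = 1 + min over i with p[i]+r[k−i]=r[k] of pieces[k−i].
pieces[7] = 3
pieces[8] = 1
pieces[9] = 2
pieces[10] = 2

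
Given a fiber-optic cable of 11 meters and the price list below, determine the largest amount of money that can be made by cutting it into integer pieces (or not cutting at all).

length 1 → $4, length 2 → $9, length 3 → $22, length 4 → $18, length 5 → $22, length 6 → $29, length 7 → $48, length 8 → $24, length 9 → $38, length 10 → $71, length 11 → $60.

Consider every possible first cut. v[k] is the best of p[i]+v[k−i] over all sellable i≤k.
v[1] = 4
v[2] = max(4+4, 9+0) = 9
v[3] = max(4+9, 9+4, 22+0) = 22
v[4] = max(4+22, 9+9, 22+4, 18+0) = 26
v[5] = max(4+26, 9+22, 22+9, 18+4, 22+0) = 31
v[6] = max(4+31, 9+26, 22+22, 18+9, 22+4, 29+0) = 44
v[7] = max(4+44, 9+31, 22+26, …, 29+4, 48+0) = 48
v[8] = max(4+48, 9+44, 22+31, …, 48+4, 24+0) = 53
v[9] = max(4+53, 9+48, 22+44, …, 24+4, 38+0) = 66
v[10] = max(4+66, 9+53, 22+48, …, 38+4, 71+0) = 71
v[11] = max(4+71, 9+66, 22+53, …, 71+4, 60+0) = 75
One optimal cutting: 10 + 1 → $71 + $4 = $75.

75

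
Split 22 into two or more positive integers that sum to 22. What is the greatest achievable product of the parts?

2916

Define P[k] = max over 1≤i<k of i · max(k−i, P[k−i]); the inner max lets the remainder stay uncut if that's better.
Small cases: P[2]=1, P[3]=2, P[4]=4, P[5]=6, P[6]=9, P[7]=12, P[8]=18, P[9]=27, P[10]=36, P[11]=54, P[12]=81, P[13]=108, P[14]=162, P[15]=243, P[16]=324.
P[17] = 2·max(15,243) = 2·243 = 486
P[18] = 3·max(15,243) = 3·243 = 729
P[19] = 2·max(17,486) = 2·486 = 972
P[20] = 2·max(18,729) = 2·729 = 1458
P[21] = 3·max(18,729) = 3·729 = 2187
P[22] = 2·max(20,1458) = 2·1458 = 2916
One optimal split: 3 + 3 + 3 + 3 + 3 + 3 + 2 + 2; product 3·3·3·3·3·3·2·2 = 2916.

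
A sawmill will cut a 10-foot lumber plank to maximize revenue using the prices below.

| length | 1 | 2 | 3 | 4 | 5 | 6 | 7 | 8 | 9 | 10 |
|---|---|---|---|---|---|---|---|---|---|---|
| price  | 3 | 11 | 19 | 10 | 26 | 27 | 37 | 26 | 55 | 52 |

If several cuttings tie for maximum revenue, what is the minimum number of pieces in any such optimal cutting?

4

Consider every possible first cut. r[k] is the best of p[i]+r[k−i] over all sellable i≤k.
r[1] = 3
r[2] = max(3+3, 11+0) = 11
r[3] = max(3+11, 11+3, 19+0) = 19
r[4] = max(3+19, 11+11, 19+3, 10+0) = 22
r[5] = max(3+22, 11+19, 19+11, 10+3, 26+0) = 30
r[6] = max(3+30, 11+22, 19+19, 10+11, 26+3, 27+0) = 38
r[7] = max(3+38, 11+30, 19+22, …, 27+3, 37+0) = 41
r[8] = max(3+41, 11+38, 19+30, …, 37+3, 26+0) = 49
r[9] = max(3+49, 11+41, 19+38, …, 26+3, 55+0) = 57
r[10] = max(3+57, 11+49, 19+41, …, 55+3, 52+0) = 60
Maximum revenue is $60.
Now minimize piece count subject to staying optimal: for each k, pieces[k] = 1 + min over i with p[i]+r[k−i]=r[k] of pieces[k−i].
pieces[7] = 3
pieces[8] = 3
pieces[9] = 3
pieces[10] = 4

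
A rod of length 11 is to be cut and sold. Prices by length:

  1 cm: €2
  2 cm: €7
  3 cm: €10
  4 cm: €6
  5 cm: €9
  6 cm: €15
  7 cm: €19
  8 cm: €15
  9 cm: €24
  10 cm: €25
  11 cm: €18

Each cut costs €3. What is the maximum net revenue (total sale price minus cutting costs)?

Let r[k] be the best obtainable value from length k. For each k, try every first piece i and keep the best of price[i] + r[k−i] minus the 3 cut fee when i<k.
r[1] = 2
r[2] = 7
r[3] = 10
r[4] = 11  (first piece 2, then r[2]=7)
r[5] = 14  (first piece 2, then r[3]=10)
r[6] = 17  (first piece 3, then r[3]=10)
r[7] = 19
r[8] = 21  (first piece 2, then r[6]=17)
r[9] = 24  (first piece 3, then r[6]=17)
r[10] = 26  (first piece 3, then r[7]=19)
r[11] = 28  (first piece 2, then r[9]=24)
One optimal plan: pieces 3 + 3 + 3 + 2 (3 cuts) → €37 − €9 = €28.

28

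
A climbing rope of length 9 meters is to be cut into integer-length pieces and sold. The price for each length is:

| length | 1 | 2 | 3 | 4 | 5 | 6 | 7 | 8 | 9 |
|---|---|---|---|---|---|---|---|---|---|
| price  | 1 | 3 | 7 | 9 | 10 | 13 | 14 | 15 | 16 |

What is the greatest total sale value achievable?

Let v[k] be the best obtainable value from length k. For each k, try every first piece i and keep the best of price[i] + v[k−i].
v[1] = 1
v[2] = 3
v[3] = 7
v[4] = 9
v[5] = 10  (first piece 1, then v[4]=9)
v[6] = 14  (first piece 3, then v[3]=7)
v[7] = 16  (first piece 3, then v[4]=9)
v[8] = 18  (first piece 4, then v[4]=9)
v[9] = 21  (first piece 3, then v[6]=14)
One optimal cutting: 3 + 3 + 3 → €7 + €7 + €7 = €21.

21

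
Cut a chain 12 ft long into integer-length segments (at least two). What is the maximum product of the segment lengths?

81

Define m[k] = max over 1≤i<k of i · max(k−i, m[k−i]); the inner max lets the remainder stay uncut if that's better.
Small cases: m[2]=1, m[3]=2, m[4]=4, m[5]=6.
m[6] = 3*max(3,2) = 3*3 = 9
m[7] = 2*max(5,6) = 2*6 = 12
m[8] = 2*max(6,9) = 2*9 = 18
m[9] = 3*max(6,9) = 3*9 = 27
m[10] = 2*max(8,18) = 2*18 = 36
m[11] = 2*max(9,27) = 2*27 = 54
m[12] = 3*max(9,27) = 3*27 = 81
One optimal split: 3 + 3 + 3 + 3; product 3*3*3*3 = 81.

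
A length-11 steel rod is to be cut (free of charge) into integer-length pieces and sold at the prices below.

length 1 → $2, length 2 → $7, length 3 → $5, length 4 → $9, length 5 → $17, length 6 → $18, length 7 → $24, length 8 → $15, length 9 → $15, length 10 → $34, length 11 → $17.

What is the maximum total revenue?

38

Consider every possible first cut. R[k] is the best of p[i]+R[k−i] over all sellable i≤k.
R[1] = 2
R[2] = max(2+2, 7+0) = 7
R[3] = max(2+7, 7+2, 5+0) = 9
R[4] = max(2+9, 7+7, 5+2, 9+0) = 14
R[5] = max(2+14, 7+9, 5+7, 9+2, 17+0) = 17
R[6] = max(2+17, 7+14, 5+9, 9+7, 17+2, 18+0) = 21
R[7] = max(2+21, 7+17, 5+14, …, 18+2, 24+0) = 24
R[8] = max(2+24, 7+21, 5+17, …, 24+2, 15+0) = 28
R[9] = max(2+28, 7+24, 5+21, …, 15+2, 15+0) = 31
R[10] = max(2+31, 7+28, 5+24, …, 15+2, 34+0) = 35
R[11] = max(2+35, 7+31, 5+28, …, 34+2, 17+0) = 38
One optimal cutting: 5 + 2 + 2 + 2 → $17 + $7 + $7 + $7 = $38.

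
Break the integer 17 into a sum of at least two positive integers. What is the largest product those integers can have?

Let f[k] be the best product for length k (with at least one cut). For each first piece i, the rest contributes max(k−i, f[k−i]).
f[2] = 1·max(1,0) = 1·1 = 1
f[3] = max(1·2, 2·1) = 2
f[4] = max(1·3, 2·2, 3·1) = 4
f[5] = max(1·4, 2·3, 3·2, 4·1) = 6
f[6] = max(1·6, 2·4, 3·3, 4·2, 5·1) = 9
f[7] = max(1·9, 2·6, 3·4, 4·3, 5·2, 6·1) = 12
f[8] = max(1·12, 2·9, 3·6, …, 6·2, 7·1) = 18
f[9] = max(1·18, 2·12, 3·9, …, 7·2, 8·1) = 27
f[10] = max(1·27, 2·18, 3·12, …, 8·2, 9·1) = 36
f[11] = max(1·36, 2·27, 3·18, …, 9·2, 10·1) = 54
f[12] = max(1·54, 2·36, 3·27, …, 10·2, 11·1) = 81
f[13] = max(1·81, 2·54, 3·36, …, 11·2, 12·1) = 108
f[14] = max(1·108, 2·81, 3·54, …, 12·2, 13·1) = 162
f[15] = max(1·162, 2·108, 3·81, …, 13·2, 14·1) = 243
f[16] = max(1·243, 2·162, 3·108, …, 14·2, 15·1) = 324
f[17] = max(1·324, 2·243, 3·162, …, 15·2, 16·1) = 486
One optimal split: 3 + 3 + 3 + 3 + 3 + 2; product 3·3·3·3·3·2 = 486.

486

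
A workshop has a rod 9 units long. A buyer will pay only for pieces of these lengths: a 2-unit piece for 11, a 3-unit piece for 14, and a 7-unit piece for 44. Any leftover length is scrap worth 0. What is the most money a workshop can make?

Let best[k] be the best obtainable value from length k. For each k, try every first piece i and keep the best of price[i] + best[k−i].
best[1] = 0
best[2] = 11
best[3] = max(11+0, 14+0) = 14
best[4] = max(11+11, 14+0) = 22
best[5] = max(11+14, 14+11) = 25
best[6] = max(11+22, 14+14) = 33
best[7] = max(11+25, 14+22, 44+0) = 44
best[8] = max(11+33, 14+25, 44+0) = 44
best[9] = max(11+44, 14+33, 44+11) = 55
One optimal cutting: 7 + 2 → 55.

55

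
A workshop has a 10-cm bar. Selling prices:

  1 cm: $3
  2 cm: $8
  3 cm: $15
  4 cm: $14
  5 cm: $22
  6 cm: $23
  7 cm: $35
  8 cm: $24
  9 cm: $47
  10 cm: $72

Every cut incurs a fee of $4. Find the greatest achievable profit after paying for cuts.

72

Build net[k] bottom-up: net[k] = max over allowed piece i of (p[i] + net[k−i]) − 4 per cut.
net[1] = 3
net[2] = 8
net[3] = 15
net[4] = 14  (first piece 1, then net[3]=15)
net[5] = 22
net[6] = 26  (first piece 3, then net[3]=15)
net[7] = 35
net[8] = 34  (first piece 1, then net[7]=35)
net[9] = 47
net[10] = 72
Best is to make no cuts and sell whole for $72.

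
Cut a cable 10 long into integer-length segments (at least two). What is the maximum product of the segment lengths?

Let P[k] be the best product for length k (with at least one cut). For each first piece i, the rest contributes max(k−i, P[k−i]).
Small cases: P[2]=1, P[3]=2.
P[4] = 2*max(2,1) = 2*2 = 4
P[5] = 2*max(3,2) = 2*3 = 6
P[6] = 3*max(3,2) = 3*3 = 9
P[7] = 2*max(5,6) = 2*6 = 12
P[8] = 2*max(6,9) = 2*9 = 18
P[9] = 3*max(6,9) = 3*9 = 27
P[10] = 2*max(8,18) = 2*18 = 36
One optimal split: 3 + 3 + 2 + 2; product 3*3*2*2 = 36.

36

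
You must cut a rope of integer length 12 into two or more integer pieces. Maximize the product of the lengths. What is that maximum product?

Fill prod[k] for k=2..12: at each k try every first piece i and multiply by the better of (k−i) uncut or prod[k−i].
prod[2] = 1×max(1,0) = 1×1 = 1
prod[3] = max(1×2, 2×1) = 2
prod[4] = max(1×3, 2×2, 3×1) = 4
prod[5] = max(1×4, 2×3, 3×2, 4×1) = 6
prod[6] = max(1×6, 2×4, 3×3, 4×2, 5×1) = 9
prod[7] = max(1×9, 2×6, 3×4, 4×3, 5×2, 6×1) = 12
prod[8] = max(1×12, 2×9, 3×6, …, 6×2, 7×1) = 18
prod[9] = max(1×18, 2×12, 3×9, …, 7×2, 8×1) = 27
prod[10] = max(1×27, 2×18, 3×12, …, 8×2, 9×1) = 36
prod[11] = max(1×36, 2×27, 3×18, …, 9×2, 10×1) = 54
prod[12] = max(1×54, 2×36, 3×27, …, 10×2, 11×1) = 81
One optimal split: 3 + 3 + 3 + 3; product 3×3×3×3 = 81.

81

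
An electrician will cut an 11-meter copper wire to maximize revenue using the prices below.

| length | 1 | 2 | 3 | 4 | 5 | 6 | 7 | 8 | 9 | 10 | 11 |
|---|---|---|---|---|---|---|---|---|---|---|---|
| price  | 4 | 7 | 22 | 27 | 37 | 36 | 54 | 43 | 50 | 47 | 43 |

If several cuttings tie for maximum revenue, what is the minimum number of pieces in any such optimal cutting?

Build r[k] bottom-up: r[k] = max over allowed piece i of (p[i] + r[k−i]).
r[1] = 4
r[2] = 8  (first piece 1, then r[1]=4)
r[3] = 22
r[4] = 27
r[5] = 37
r[6] = 44  (first piece 3, then r[3]=22)
r[7] = 54
r[8] = 59  (first piece 3, then r[5]=37)
r[9] = 66  (first piece 3, then r[6]=44)
r[10] = 76  (first piece 3, then r[7]=54)
r[11] = 81  (first piece 3, then r[8]=59)
Maximum revenue is €81.
Now minimize piece count subject to staying optimal: for each k, pieces[k] = 1 + min over i with p[i]+r[k−i]=r[k] of pieces[k−i].
pieces[8] = 2
pieces[9] = 3
pieces[10] = 2
pieces[11] = 2

2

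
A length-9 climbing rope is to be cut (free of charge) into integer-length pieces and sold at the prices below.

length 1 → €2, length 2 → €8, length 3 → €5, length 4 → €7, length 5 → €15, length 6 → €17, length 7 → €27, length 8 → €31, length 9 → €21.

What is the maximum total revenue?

Consider every possible first cut. r[k] is the best of p[i]+r[k−i] over all sellable i≤k.
r[1] = 2
r[2] = max(2+2, 8+0) = 8
r[3] = max(2+8, 8+2, 5+0) = 10
r[4] = max(2+10, 8+8, 5+2, 7+0) = 16
r[5] = max(2+16, 8+10, 5+8, 7+2, 15+0) = 18
r[6] = max(2+18, 8+16, 5+10, 7+8, 15+2, 17+0) = 24
r[7] = max(2+24, 8+18, 5+16, …, 17+2, 27+0) = 27
r[8] = max(2+27, 8+24, 5+18, …, 27+2, 31+0) = 32
r[9] = max(2+32, 8+27, 5+24, …, 31+2, 21+0) = 35
One optimal cutting: 7 + 2 → €27 + €8 = €35.

35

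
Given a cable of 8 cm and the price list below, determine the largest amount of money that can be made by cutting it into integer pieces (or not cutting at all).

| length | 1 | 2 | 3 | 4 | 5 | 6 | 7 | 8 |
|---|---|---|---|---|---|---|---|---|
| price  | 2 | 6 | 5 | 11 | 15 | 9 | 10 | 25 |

25

Build r[k] bottom-up: r[k] = max over allowed piece i of (p[i] + r[k−i]).
r[1] = 2
r[2] = max(2+2, 6+0) = 6
r[3] = max(2+6, 6+2, 5+0) = 8
r[4] = max(2+8, 6+6, 5+2, 11+0) = 12
r[5] = max(2+12, 6+8, 5+6, 11+2, 15+0) = 15
r[6] = max(2+15, 6+12, 5+8, 11+6, 15+2, 9+0) = 18
r[7] = max(2+18, 6+15, 5+12, …, 9+2, 10+0) = 21
r[8] = max(2+21, 6+18, 5+15, …, 10+2, 25+0) = 25
Best is to sell the whole 8-cm piece uncut for €25.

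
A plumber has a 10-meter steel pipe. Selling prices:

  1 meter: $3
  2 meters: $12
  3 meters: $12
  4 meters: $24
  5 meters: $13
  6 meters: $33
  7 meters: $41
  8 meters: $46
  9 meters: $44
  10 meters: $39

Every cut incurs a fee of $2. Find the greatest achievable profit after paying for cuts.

Consider every possible first cut. net[k] is the best of p[i]+net[k−i] over all sellable i≤k, charging 2 whenever i<k.
net[1] = 3
net[2] = max(3+3-2, 12+0) = 12
net[3] = max(3+12-2, 12+3-2, 12+0) = 13
net[4] = max(3+13-2, 12+12-2, 12+3-2, 24+0) = 24
net[5] = max(3+24-2, 12+13-2, 12+12-2, 24+3-2, 13+0) = 25
net[6] = max(3+25-2, 12+24-2, 12+13-2, 24+12-2, 13+3-2, 33+0) = 34
net[7] = max(3+34-2, 12+25-2, 12+24-2, …, 33+3-2, 41+0) = 41
net[8] = max(3+41-2, 12+34-2, 12+25-2, …, 41+3-2, 46+0) = 46
net[9] = max(3+46-2, 12+41-2, 12+34-2, …, 46+3-2, 44+0) = 51
net[10] = max(3+51-2, 12+46-2, 12+41-2, …, 44+3-2, 39+0) = 56
One optimal plan: pieces 4 + 4 + 2 (2 cuts) → $60 − $4 = $56.

56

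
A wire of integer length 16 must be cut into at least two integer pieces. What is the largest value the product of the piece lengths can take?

324

Define prod[k] = max over 1≤i<k of i · max(k−i, prod[k−i]); the inner max lets the remainder stay uncut if that's better.
prod[2] = 1*max(1,0) = 1*1 = 1
prod[3] = 1*max(2,1) = 1*2 = 2
prod[4] = 2*max(2,1) = 2*2 = 4
prod[5] = 2*max(3,2) = 2*3 = 6
prod[6] = 3*max(3,2) = 3*3 = 9
prod[7] = 2*max(5,6) = 2*6 = 12
prod[8] = 2*max(6,9) = 2*9 = 18
prod[9] = 3*max(6,9) = 3*9 = 27
prod[10] = 2*max(8,18) = 2*18 = 36
prod[11] = 2*max(9,27) = 2*27 = 54
prod[12] = 3*max(9,27) = 3*27 = 81
prod[13] = 2*max(11,54) = 2*54 = 108
prod[14] = 2*max(12,81) = 2*81 = 162
prod[15] = 3*max(12,81) = 3*81 = 243
prod[16] = 2*max(14,162) = 2*162 = 324
One optimal split: 3 + 3 + 3 + 3 + 2 + 2; product 3*3*3*3*2*2 = 324.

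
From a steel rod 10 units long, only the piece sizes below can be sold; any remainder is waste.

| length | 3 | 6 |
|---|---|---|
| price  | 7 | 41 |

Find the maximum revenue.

48

Let f[k] be the best obtainable value from length k. For each k, try every first piece i and keep the best of price[i] + f[k−i].
f[1] = 0
f[2] = 0
f[3] = 7
f[4] = 7
f[5] = 7
f[6] = 41
f[7] = 41
f[8] = 41
f[9] = 48  (first piece 3, then f[6]=41)
f[10] = 48
One optimal cutting: pieces 6 + 3 with 1 unit of scrap → $48.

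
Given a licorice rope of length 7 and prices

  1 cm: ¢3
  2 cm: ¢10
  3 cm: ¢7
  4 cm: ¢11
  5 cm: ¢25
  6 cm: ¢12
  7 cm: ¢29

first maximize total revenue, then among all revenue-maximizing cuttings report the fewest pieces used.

Consider every possible first cut. r[k] is the best of p[i]+r[k−i] over all sellable i≤k.
r[1] = 3
r[2] = 10
r[3] = 13  (first piece 1, then r[2]=10)
r[4] = 20  (first piece 2, then r[2]=10)
r[5] = 25
r[6] = 30  (first piece 2, then r[4]=20)
r[7] = 35  (first piece 2, then r[5]=25)
Maximum revenue is ¢35.
Now minimize piece count subject to staying optimal: for each k, pieces[k] = 1 + min over i with p[i]+r[k−i]=r[k] of pieces[k−i].
pieces[4] = 2
pieces[5] = 1
pieces[6] = 3
pieces[7] = 2

2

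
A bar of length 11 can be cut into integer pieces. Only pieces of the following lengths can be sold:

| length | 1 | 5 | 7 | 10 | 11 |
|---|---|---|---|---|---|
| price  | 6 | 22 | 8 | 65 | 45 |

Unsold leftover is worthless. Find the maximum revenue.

Let r[k] be the best obtainable value from length k. For each k, try every first piece i and keep the best of price[i] + r[k−i].
r[1] = 6
r[2] = 12  (first piece 1, then r[1]=6)
r[3] = 18  (first piece 1, then r[2]=12)
r[4] = 24  (first piece 1, then r[3]=18)
r[5] = max(6+24, 22+0) = 30
r[6] = max(6+30, 22+6) = 36
r[7] = max(6+36, 22+12, 8+0) = 42
r[8] = max(6+42, 22+18, 8+6) = 48
r[9] = max(6+48, 22+24, 8+12) = 54
r[10] = max(6+54, 22+30, 8+18, 65+0) = 65
r[11] = max(6+65, 22+36, 8+24, 65+6, 45+0) = 71
One optimal cutting: 10 + 1 → $71.

71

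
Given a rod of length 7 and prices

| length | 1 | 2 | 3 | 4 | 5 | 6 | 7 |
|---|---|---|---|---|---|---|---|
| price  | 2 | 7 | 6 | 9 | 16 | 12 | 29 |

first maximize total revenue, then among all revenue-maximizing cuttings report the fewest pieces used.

1

Let r[k] be the best obtainable value from length k. For each k, try every first piece i and keep the best of price[i] + r[k−i].
r[1] = 2
r[2] = 7
r[3] = 9  (first piece 1, then r[2]=7)
r[4] = 14  (first piece 2, then r[2]=7)
r[5] = 16  (first piece 1, then r[4]=14)
r[6] = 21  (first piece 2, then r[4]=14)
r[7] = 29
Maximum revenue is €29.
Now minimize piece count subject to staying optimal: for each k, pieces[k] = 1 + min over i with p[i]+r[k−i]=r[k] of pieces[k−i].
pieces[4] = 2
pieces[5] = 1
pieces[6] = 3
pieces[7] = 1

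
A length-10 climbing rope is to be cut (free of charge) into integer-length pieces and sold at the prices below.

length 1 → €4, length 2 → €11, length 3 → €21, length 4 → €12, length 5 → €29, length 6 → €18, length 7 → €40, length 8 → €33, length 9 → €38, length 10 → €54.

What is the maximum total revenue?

Let best[k] be the best obtainable value from length k. For each k, try every first piece i and keep the best of price[i] + best[k−i].
best[1] = 4
best[2] = max(4+4, 11+0) = 11
best[3] = max(4+11, 11+4, 21+0) = 21
best[4] = max(4+21, 11+11, 21+4, 12+0) = 25
best[5] = max(4+25, 11+21, 21+11, 12+4, 29+0) = 32
best[6] = max(4+32, 11+25, 21+21, 12+11, 29+4, 18+0) = 42
best[7] = max(4+42, 11+32, 21+25, …, 18+4, 40+0) = 46
best[8] = max(4+46, 11+42, 21+32, …, 40+4, 33+0) = 53
best[9] = max(4+53, 11+46, 21+42, …, 33+4, 38+0) = 63
best[10] = max(4+63, 11+53, 21+46, …, 38+4, 54+0) = 67
One optimal cutting: 3 + 3 + 3 + 1 → €21 + €21 + €21 + €4 = €67.

67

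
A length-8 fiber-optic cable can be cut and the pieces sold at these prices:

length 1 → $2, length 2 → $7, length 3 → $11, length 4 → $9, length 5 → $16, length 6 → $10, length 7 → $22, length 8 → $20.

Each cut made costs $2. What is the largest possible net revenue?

25

Consider every possible first cut. v[k] is the best of p[i]+v[k−i] over all sellable i≤k, charging 2 whenever i<k.
v[1] = 2
v[2] = max(2+2-2, 7+0) = 7
v[3] = max(2+7-2, 7+2-2, 11+0) = 11
v[4] = max(2+11-2, 7+7-2, 11+2-2, 9+0) = 12
v[5] = max(2+12-2, 7+11-2, 11+7-2, 9+2-2, 16+0) = 16
v[6] = max(2+16-2, 7+12-2, 11+11-2, 9+7-2, 16+2-2, 10+0) = 20
v[7] = max(2+20-2, 7+16-2, 11+12-2, …, 10+2-2, 22+0) = 22
v[8] = max(2+22-2, 7+20-2, 11+16-2, …, 22+2-2, 20+0) = 25
One optimal plan: pieces 3 + 3 + 2 (2 cuts) → $29 − $4 = $25.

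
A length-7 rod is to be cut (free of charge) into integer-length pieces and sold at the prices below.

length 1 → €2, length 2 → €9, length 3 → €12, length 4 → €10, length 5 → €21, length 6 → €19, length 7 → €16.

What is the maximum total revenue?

Let r[k] be the best obtainable value from length k. For each k, try every first piece i and keep the best of price[i] + r[k−i].
r[1] = 2
r[2] = max(2+2, 9+0) = 9
r[3] = max(2+9, 9+2, 12+0) = 12
r[4] = max(2+12, 9+9, 12+2, 10+0) = 18
r[5] = max(2+18, 9+12, 12+9, 10+2, 21+0) = 21
r[6] = max(2+21, 9+18, 12+12, 10+9, 21+2, 19+0) = 27
r[7] = max(2+27, 9+21, 12+18, …, 19+2, 16+0) = 30
One optimal cutting: 3 + 2 + 2 → €12 + €9 + €9 = €30.

30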